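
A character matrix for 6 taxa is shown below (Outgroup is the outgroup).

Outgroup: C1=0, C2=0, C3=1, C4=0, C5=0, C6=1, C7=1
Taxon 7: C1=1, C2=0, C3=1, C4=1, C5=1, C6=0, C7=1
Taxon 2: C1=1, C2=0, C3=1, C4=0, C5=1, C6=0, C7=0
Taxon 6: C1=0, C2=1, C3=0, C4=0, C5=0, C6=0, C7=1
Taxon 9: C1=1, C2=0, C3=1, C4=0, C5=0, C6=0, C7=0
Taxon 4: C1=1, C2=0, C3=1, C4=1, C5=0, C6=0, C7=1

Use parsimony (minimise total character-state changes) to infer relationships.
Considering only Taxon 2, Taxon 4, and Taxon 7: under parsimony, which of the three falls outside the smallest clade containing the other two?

Character polarity is set by the outgroup: the derived state is whichever differs from the outgroup's state, so for C3, C6, C7 the derived state is '0', and for the remaining characters it is '1'.
C1 (derived state '1') is shared by Taxon 2, Taxon 4, Taxon 7, and Taxon 9 — a synapomorphy uniting that clade.
C2: derived state '1' in Taxon 6 only — an autapomorphy, so it tells us nothing about relationships among taxa.
C3: derived state '0' in Taxon 6 only — an autapomorphy, so it tells us nothing about relationships among taxa.
Only Taxon 4 and Taxon 7 show the derived state '1' for C4, supporting them as a clade.
C5 (state '1') occurs in Taxon 2 and Taxon 7 but conflicts with the nesting implied by the other characters — most parsimoniously interpreted as homoplasy.
All ingroup taxa share the derived state '0' for C6; it defines the ingroup but does not resolve relationships within it.
C7: derived state '0' in Taxon 2 and Taxon 9 only — synapomorphy for {Taxon 2, Taxon 9}.
Most parsimonious ingroup topology: (((Taxon 7,Taxon 4),(Taxon 2,Taxon 9)),Taxon 6).
Taxon 7 and Taxon 4 share a more recent common ancestor with each other than either does with Taxon 2, so Taxon 2 is the least closely related of the three.

Taxon 2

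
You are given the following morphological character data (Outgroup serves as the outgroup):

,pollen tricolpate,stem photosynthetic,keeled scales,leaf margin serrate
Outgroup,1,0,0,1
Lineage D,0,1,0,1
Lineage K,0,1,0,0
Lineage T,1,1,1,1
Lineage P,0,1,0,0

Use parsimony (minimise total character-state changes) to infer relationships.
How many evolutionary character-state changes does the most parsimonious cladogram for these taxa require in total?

Character polarity is set by the outgroup: the derived state is whichever differs from the outgroup's state, so for pollen tricolpate, leaf margin serrate the derived state is '0', and for the remaining characters it is '1'.
Only Lineage D, Lineage K, and Lineage P show the derived state '0' for pollen tricolpate, supporting them as a clade.
stem photosynthetic (derived state '1') is shared by all ingroup taxa — unites the whole ingroup.
keeled scales: derived state '1' in Lineage T only — an autapomorphy, so it tells us nothing about relationships among taxa.
leaf margin serrate (derived state '0') is shared by Lineage K and Lineage P — a synapomorphy uniting that clade.
Most parsimonious ingroup topology: (((Lineage P,Lineage K),Lineage D),Lineage T).
Changes per character on this tree: pollen tricolpate: 1; stem photosynthetic: 1; keeled scales: 1; leaf margin serrate: 1.
Total = 4.

4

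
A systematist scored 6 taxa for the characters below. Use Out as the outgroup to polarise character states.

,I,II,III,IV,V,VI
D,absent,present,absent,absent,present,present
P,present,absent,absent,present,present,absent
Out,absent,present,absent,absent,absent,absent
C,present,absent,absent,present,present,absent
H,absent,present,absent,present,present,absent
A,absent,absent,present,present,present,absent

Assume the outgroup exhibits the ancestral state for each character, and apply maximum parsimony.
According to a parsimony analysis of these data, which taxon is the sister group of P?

Character polarity is set by the outgroup: the derived state is whichever differs from the outgroup's state, so for II the derived state is 'absent', and for the remaining characters it is 'present'.
Only C and P show the derived state 'present' for I, supporting them as a clade.
II (derived state 'absent') is shared by A, C, and P — a synapomorphy uniting that clade.
III (derived state 'present') is unique to A (autapomorphy; uninformative for grouping).
IV: derived state 'present' in A, C, H, and P only — synapomorphy for {A, C, H, P}.
All ingroup taxa share the derived state 'present' for V; it defines the ingroup but does not resolve relationships within it.
VI (derived state 'present') is unique to D (autapomorphy; uninformative for grouping).
Most parsimonious ingroup topology: ((((C,P),A),H),D).
P and C form a cherry on this tree, so they are sister taxa.

C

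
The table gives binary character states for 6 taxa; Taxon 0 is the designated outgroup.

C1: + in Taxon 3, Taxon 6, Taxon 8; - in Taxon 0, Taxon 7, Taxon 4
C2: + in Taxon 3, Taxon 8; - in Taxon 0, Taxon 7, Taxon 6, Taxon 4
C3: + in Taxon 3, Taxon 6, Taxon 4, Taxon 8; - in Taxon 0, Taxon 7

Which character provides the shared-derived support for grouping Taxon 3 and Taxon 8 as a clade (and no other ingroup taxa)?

C2

The outgroup has state '-' for every character, so '+' is the derived state throughout.
C1 (derived state '+') is shared by Taxon 3, Taxon 6, and Taxon 8 — a synapomorphy uniting that clade.
C2 (derived state '+') is shared by Taxon 3 and Taxon 8 — a synapomorphy uniting that clade.
C3 (derived state '+') is shared by Taxon 3, Taxon 4, Taxon 6, and Taxon 8 — a synapomorphy uniting that clade.
Most parsimonious ingroup topology: (Taxon 7,(((Taxon 3,Taxon 8),Taxon 6),Taxon 4)).
The clade {Taxon 3, Taxon 8} is supported by C2: its derived state '+' occurs in exactly those taxa and in no other taxon (including the outgroup).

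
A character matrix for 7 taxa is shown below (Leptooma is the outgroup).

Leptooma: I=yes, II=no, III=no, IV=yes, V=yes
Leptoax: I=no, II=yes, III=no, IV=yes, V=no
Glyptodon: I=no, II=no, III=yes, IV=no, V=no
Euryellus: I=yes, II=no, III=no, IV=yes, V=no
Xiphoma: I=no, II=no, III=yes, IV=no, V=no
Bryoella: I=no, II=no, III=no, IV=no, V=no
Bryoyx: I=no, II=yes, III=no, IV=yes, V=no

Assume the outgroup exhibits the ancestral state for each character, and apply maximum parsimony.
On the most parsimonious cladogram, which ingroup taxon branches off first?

Euryellus

Character polarity is set by the outgroup: the derived state is whichever differs from the outgroup's state, so for I, IV, V the derived state is 'no', and for the remaining characters it is 'yes'.
I (derived state 'no') is shared by Bryoella, Bryoyx, Glyptodon, Leptoax, and Xiphoma — a synapomorphy uniting that clade.
II (derived state 'yes') is shared by Bryoyx and Leptoax — a synapomorphy uniting that clade.
Only Glyptodon and Xiphoma show the derived state 'yes' for III, supporting them as a clade.
Only Bryoella, Glyptodon, and Xiphoma show the derived state 'no' for IV, supporting them as a clade.
V (derived state 'no') is shared by all ingroup taxa — unites the whole ingroup.
Most parsimonious ingroup topology: (((Leptoax,Bryoyx),((Glyptodon,Xiphoma),Bryoella)),Euryellus).
Euryellus is sister to the clade containing all other ingroup taxa, so it is the earliest-diverging (most basal) ingroup lineage.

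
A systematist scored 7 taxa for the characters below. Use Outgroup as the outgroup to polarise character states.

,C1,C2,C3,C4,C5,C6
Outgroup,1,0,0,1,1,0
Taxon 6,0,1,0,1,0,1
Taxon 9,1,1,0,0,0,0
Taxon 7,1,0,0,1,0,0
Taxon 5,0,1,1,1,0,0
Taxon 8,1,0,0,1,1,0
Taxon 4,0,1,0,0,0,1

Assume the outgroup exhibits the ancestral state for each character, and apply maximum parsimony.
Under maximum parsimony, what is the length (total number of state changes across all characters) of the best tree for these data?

7

Character polarity is set by the outgroup: the derived state is whichever differs from the outgroup's state, so for C1, C4, C5 the derived state is '0', and for the remaining characters it is '1'.
C1: derived state '0' in Taxon 4, Taxon 5, and Taxon 6 only — synapomorphy for {Taxon 4, Taxon 5, Taxon 6}.
C2: derived state '1' in Taxon 4, Taxon 5, Taxon 6, and Taxon 9 only — synapomorphy for {Taxon 4, Taxon 5, Taxon 6, Taxon 9}.
C3: derived state '1' in Taxon 5 only — an autapomorphy, so it tells us nothing about relationships among taxa.
C4 (state '0') occurs in Taxon 4 and Taxon 9 but conflicts with the nesting implied by the other characters — most parsimoniously interpreted as homoplasy.
C5: derived state '0' in Taxon 4, Taxon 5, Taxon 6, Taxon 7, and Taxon 9 only — synapomorphy for {Taxon 4, Taxon 5, Taxon 6, Taxon 7, Taxon 9}.
C6 (derived state '1') is shared by Taxon 4 and Taxon 6 — a synapomorphy uniting that clade.
Most parsimonious ingroup topology: (((((Taxon 6,Taxon 4),Taxon 5),Taxon 9),Taxon 7),Taxon 8).
Changes per character on this tree: C1: 1; C2: 1; C3: 1; C4: 2; C5: 1; C6: 1.
Total = 7.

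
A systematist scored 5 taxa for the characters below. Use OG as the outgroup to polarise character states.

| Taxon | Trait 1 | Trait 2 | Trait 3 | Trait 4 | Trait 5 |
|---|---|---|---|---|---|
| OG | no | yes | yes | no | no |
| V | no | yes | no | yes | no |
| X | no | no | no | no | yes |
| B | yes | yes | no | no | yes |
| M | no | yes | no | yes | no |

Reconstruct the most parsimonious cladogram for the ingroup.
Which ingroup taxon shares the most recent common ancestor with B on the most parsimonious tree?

X

Character polarity is set by the outgroup: the derived state is whichever differs from the outgroup's state, so for Trait 2, Trait 3 the derived state is 'no', and for the remaining characters it is 'yes'.
Trait 1 (derived state 'yes') is unique to B (autapomorphy; uninformative for grouping).
Trait 2: derived state 'no' in X only — an autapomorphy, so it tells us nothing about relationships among taxa.
Trait 3 (derived state 'no') is shared by all ingroup taxa — unites the whole ingroup.
Trait 4 (derived state 'yes') is shared by M and V — a synapomorphy uniting that clade.
Only B and X show the derived state 'yes' for Trait 5, supporting them as a clade.
Most parsimonious ingroup topology: ((V,M),(X,B)).
B and X form a cherry on this tree, so they are sister taxa.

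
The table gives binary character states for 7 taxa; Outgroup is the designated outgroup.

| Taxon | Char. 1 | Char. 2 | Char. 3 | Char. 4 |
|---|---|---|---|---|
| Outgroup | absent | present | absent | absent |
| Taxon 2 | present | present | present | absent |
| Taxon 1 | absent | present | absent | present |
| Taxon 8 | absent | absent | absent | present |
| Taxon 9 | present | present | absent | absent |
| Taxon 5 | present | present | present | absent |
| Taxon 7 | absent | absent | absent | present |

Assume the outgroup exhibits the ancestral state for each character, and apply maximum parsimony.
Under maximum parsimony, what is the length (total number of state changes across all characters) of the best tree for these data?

4

Character polarity is set by the outgroup: the derived state is whichever differs from the outgroup's state, so for Char. 2 the derived state is 'absent', and for the remaining characters it is 'present'.
Char. 1 (derived state 'present') is shared by Taxon 2, Taxon 5, and Taxon 9 — a synapomorphy uniting that clade.
Only Taxon 7 and Taxon 8 show the derived state 'absent' for Char. 2, supporting them as a clade.
Char. 3 (derived state 'present') is shared by Taxon 2 and Taxon 5 — a synapomorphy uniting that clade.
Char. 4: derived state 'present' in Taxon 1, Taxon 7, and Taxon 8 only — synapomorphy for {Taxon 1, Taxon 7, Taxon 8}.
Most parsimonious ingroup topology: (((Taxon 2,Taxon 5),Taxon 9),(Taxon 1,(Taxon 8,Taxon 7))).
Changes per character on this tree: Char. 1: 1; Char. 2: 1; Char. 3: 1; Char. 4: 1.
Total = 4.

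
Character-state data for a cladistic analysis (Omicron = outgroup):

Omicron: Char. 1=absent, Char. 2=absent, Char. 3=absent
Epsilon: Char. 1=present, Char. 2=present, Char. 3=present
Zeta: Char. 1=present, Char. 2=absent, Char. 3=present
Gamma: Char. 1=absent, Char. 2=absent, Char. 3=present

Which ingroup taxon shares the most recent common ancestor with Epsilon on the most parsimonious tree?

The outgroup has state 'absent' for every character, so 'present' is the derived state throughout.
Char. 1: derived state 'present' in Epsilon and Zeta only — synapomorphy for {Epsilon, Zeta}.
Char. 2: derived state 'present' in Epsilon only — an autapomorphy, so it tells us nothing about relationships among taxa.
All ingroup taxa share the derived state 'present' for Char. 3; it defines the ingroup but does not resolve relationships within it.
Most parsimonious ingroup topology: ((Epsilon,Zeta),Gamma).
Epsilon and Zeta form a cherry on this tree, so they are sister taxa.

Zeta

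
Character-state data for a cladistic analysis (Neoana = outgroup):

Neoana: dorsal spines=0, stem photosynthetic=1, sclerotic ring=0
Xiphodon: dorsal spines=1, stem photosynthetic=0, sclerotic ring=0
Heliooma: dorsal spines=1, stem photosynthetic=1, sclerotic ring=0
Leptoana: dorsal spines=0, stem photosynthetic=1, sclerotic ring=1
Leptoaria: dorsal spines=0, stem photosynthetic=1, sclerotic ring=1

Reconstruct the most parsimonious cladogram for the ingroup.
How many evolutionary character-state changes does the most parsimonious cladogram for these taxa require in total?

Character polarity is set by the outgroup: the derived state is whichever differs from the outgroup's state, so for stem photosynthetic the derived state is '0', and for the remaining characters it is '1'.
dorsal spines: derived state '1' in Heliooma and Xiphodon only — synapomorphy for {Heliooma, Xiphodon}.
stem photosynthetic (derived state '0') is unique to Xiphodon (autapomorphy; uninformative for grouping).
Only Leptoana and Leptoaria show the derived state '1' for sclerotic ring, supporting them as a clade.
Most parsimonious ingroup topology: ((Xiphodon,Heliooma),(Leptoana,Leptoaria)).
Changes per character on this tree: dorsal spines: 1; stem photosynthetic: 1; sclerotic ring: 1.
Total = 3.

3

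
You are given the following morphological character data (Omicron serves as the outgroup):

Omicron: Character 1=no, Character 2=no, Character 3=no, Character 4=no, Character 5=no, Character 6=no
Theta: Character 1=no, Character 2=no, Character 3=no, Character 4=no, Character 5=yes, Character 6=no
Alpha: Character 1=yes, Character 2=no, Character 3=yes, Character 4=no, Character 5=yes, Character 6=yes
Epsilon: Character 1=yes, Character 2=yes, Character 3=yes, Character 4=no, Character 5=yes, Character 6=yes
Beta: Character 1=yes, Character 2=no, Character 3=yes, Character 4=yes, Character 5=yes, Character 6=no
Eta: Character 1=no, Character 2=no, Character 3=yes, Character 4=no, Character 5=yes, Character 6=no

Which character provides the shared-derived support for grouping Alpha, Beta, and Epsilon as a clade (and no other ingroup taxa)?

The outgroup has state 'no' for every character, so 'yes' is the derived state throughout.
Character 1 (derived state 'yes') is shared by Alpha, Beta, and Epsilon — a synapomorphy uniting that clade.
Character 2 (derived state 'yes') is unique to Epsilon (autapomorphy; uninformative for grouping).
Character 3: derived state 'yes' in Alpha, Beta, Epsilon, and Eta only — synapomorphy for {Alpha, Beta, Epsilon, Eta}.
Character 4: derived state 'yes' in Beta only — an autapomorphy, so it tells us nothing about relationships among taxa.
All ingroup taxa share the derived state 'yes' for Character 5; it defines the ingroup but does not resolve relationships within it.
Character 6: derived state 'yes' in Alpha and Epsilon only — synapomorphy for {Alpha, Epsilon}.
Most parsimonious ingroup topology: (Theta,(((Alpha,Epsilon),Beta),Eta)).
The clade {Alpha, Beta, Epsilon} is supported by Character 1: its derived state 'yes' occurs in exactly those taxa and in no other taxon (including the outgroup).

Character 1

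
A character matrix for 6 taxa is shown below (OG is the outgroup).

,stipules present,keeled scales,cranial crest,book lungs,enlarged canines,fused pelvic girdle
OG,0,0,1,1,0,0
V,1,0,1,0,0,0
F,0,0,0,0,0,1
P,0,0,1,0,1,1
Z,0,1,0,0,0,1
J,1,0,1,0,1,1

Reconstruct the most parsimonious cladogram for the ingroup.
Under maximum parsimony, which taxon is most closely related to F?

Z

Character polarity is set by the outgroup: the derived state is whichever differs from the outgroup's state, so for cranial crest, book lungs the derived state is '0', and for the remaining characters it is '1'.
stipules present groups J and V, which is incompatible with the clades supported by the remaining characters; treating it as convergent (homoplasy) costs fewer steps than any alternative tree.
keeled scales (derived state '1') is unique to Z (autapomorphy; uninformative for grouping).
cranial crest: derived state '0' in F and Z only — synapomorphy for {F, Z}.
book lungs (derived state '0') is shared by all ingroup taxa — unites the whole ingroup.
enlarged canines (derived state '1') is shared by J and P — a synapomorphy uniting that clade.
fused pelvic girdle (derived state '1') is shared by F, J, P, and Z — a synapomorphy uniting that clade.
Most parsimonious ingroup topology: (V,((F,Z),(P,J))).
F and Z form a cherry on this tree, so they are sister taxa.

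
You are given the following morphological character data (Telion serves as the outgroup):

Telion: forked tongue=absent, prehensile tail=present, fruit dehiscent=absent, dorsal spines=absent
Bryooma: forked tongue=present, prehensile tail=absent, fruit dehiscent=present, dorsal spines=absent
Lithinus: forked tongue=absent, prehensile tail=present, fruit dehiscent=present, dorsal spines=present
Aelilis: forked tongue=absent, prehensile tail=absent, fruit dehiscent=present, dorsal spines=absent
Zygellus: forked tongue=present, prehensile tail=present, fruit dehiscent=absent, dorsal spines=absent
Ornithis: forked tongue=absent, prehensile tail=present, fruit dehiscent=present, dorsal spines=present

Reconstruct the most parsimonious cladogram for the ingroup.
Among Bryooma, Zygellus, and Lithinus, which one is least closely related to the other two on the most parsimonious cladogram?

Character polarity is set by the outgroup: the derived state is whichever differs from the outgroup's state, so for prehensile tail the derived state is 'absent', and for the remaining characters it is 'present'.
forked tongue (state 'present') occurs in Bryooma and Zygellus but conflicts with the nesting implied by the other characters — most parsimoniously interpreted as homoplasy.
prehensile tail: derived state 'absent' in Aelilis and Bryooma only — synapomorphy for {Aelilis, Bryooma}.
fruit dehiscent (derived state 'present') is shared by Aelilis, Bryooma, Lithinus, and Ornithis — a synapomorphy uniting that clade.
Only Lithinus and Ornithis show the derived state 'present' for dorsal spines, supporting them as a clade.
Most parsimonious ingroup topology: (((Bryooma,Aelilis),(Lithinus,Ornithis)),Zygellus).
Bryooma and Lithinus share a more recent common ancestor with each other than either does with Zygellus, so Zygellus is the least closely related of the three.

Zygellus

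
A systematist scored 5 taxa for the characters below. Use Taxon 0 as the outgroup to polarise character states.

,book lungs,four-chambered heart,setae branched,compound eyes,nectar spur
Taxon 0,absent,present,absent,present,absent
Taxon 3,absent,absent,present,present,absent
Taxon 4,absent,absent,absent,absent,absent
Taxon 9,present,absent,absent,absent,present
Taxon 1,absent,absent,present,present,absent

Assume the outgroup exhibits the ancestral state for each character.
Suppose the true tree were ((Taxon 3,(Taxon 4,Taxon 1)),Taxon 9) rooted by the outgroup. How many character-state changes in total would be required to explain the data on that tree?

Map each character onto ((Taxon 3,(Taxon 4,Taxon 1)),Taxon 9) (rooted by Taxon 0) and count the minimum state changes it requires (Fitch parsimony):
book lungs: 1; four-chambered heart: 1; setae branched: 2; compound eyes: 2; nectar spur: 1.
Total tree length = 7.

7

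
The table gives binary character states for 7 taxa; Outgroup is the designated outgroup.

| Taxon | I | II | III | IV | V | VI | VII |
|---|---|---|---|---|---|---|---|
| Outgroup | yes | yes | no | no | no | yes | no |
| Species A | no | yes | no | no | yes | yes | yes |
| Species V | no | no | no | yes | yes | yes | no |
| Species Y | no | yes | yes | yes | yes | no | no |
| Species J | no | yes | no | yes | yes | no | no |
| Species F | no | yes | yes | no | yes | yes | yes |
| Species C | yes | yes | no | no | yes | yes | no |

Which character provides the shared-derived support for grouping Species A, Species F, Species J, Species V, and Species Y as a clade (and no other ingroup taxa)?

Character polarity is set by the outgroup: the derived state is whichever differs from the outgroup's state, so for I, II, VI the derived state is 'no', and for the remaining characters it is 'yes'.
I: derived state 'no' in Species A, Species F, Species J, Species V, and Species Y only — synapomorphy for {Species A, Species F, Species J, Species V, Species Y}.
II: derived state 'no' in Species V only — an autapomorphy, so it tells us nothing about relationships among taxa.
III (state 'yes') occurs in Species F and Species Y but conflicts with the nesting implied by the other characters — most parsimoniously interpreted as homoplasy.
IV (derived state 'yes') is shared by Species J, Species V, and Species Y — a synapomorphy uniting that clade.
All ingroup taxa share the derived state 'yes' for V; it defines the ingroup but does not resolve relationships within it.
VI: derived state 'no' in Species J and Species Y only — synapomorphy for {Species J, Species Y}.
Only Species A and Species F show the derived state 'yes' for VII, supporting them as a clade.
Most parsimonious ingroup topology: (((Species A,Species F),(Species V,(Species Y,Species J))),Species C).
The clade {Species A, Species F, Species J, Species V, Species Y} is supported by I: its derived state 'no' occurs in exactly those taxa and in no other taxon (including the outgroup).

I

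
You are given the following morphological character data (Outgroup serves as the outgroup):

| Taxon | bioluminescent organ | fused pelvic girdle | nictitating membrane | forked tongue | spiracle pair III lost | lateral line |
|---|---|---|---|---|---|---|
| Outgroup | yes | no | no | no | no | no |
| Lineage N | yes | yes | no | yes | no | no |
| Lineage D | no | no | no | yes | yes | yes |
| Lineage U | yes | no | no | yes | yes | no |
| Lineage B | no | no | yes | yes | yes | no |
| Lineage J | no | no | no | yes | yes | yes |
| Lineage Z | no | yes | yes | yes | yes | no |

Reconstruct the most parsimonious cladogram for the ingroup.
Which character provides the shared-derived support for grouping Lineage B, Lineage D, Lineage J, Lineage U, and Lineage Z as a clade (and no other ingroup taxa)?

spiracle pair III lost

Character polarity is set by the outgroup: the derived state is whichever differs from the outgroup's state, so for bioluminescent organ the derived state is 'no', and for the remaining characters it is 'yes'.
bioluminescent organ (derived state 'no') is shared by Lineage B, Lineage D, Lineage J, and Lineage Z — a synapomorphy uniting that clade.
fused pelvic girdle groups Lineage N and Lineage Z, which is incompatible with the clades supported by the remaining characters; treating it as convergent (homoplasy) costs fewer steps than any alternative tree.
nictitating membrane: derived state 'yes' in Lineage B and Lineage Z only — synapomorphy for {Lineage B, Lineage Z}.
All ingroup taxa share the derived state 'yes' for forked tongue; it defines the ingroup but does not resolve relationships within it.
spiracle pair III lost (derived state 'yes') is shared by Lineage B, Lineage D, Lineage J, Lineage U, and Lineage Z — a synapomorphy uniting that clade.
lateral line: derived state 'yes' in Lineage D and Lineage J only — synapomorphy for {Lineage D, Lineage J}.
Most parsimonious ingroup topology: (Lineage N,(((Lineage D,Lineage J),(Lineage B,Lineage Z)),Lineage U)).
The clade {Lineage B, Lineage D, Lineage J, Lineage U, Lineage Z} is supported by spiracle pair III lost: its derived state 'yes' occurs in exactly those taxa and in no other taxon (including the outgroup).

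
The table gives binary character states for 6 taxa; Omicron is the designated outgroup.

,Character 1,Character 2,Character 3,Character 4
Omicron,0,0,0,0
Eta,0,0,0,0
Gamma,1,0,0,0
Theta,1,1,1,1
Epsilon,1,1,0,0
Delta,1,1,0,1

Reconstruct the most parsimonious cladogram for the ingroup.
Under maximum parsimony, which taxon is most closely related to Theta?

Delta

The outgroup has state '0' for every character, so '1' is the derived state throughout.
Character 1 (derived state '1') is shared by Delta, Epsilon, Gamma, and Theta — a synapomorphy uniting that clade.
Only Delta, Epsilon, and Theta show the derived state '1' for Character 2, supporting them as a clade.
Character 3 (derived state '1') is unique to Theta (autapomorphy; uninformative for grouping).
Only Delta and Theta show the derived state '1' for Character 4, supporting them as a clade.
Most parsimonious ingroup topology: (Eta,(Gamma,((Theta,Delta),Epsilon))).
Theta and Delta form a cherry on this tree, so they are sister taxa.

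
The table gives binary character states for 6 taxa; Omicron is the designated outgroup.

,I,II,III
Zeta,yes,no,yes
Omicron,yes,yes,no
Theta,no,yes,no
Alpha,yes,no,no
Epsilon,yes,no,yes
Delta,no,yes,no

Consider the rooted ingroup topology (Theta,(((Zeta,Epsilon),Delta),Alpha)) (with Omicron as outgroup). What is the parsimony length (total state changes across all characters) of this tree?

5

Map each character onto (Theta,(((Zeta,Epsilon),Delta),Alpha)) (rooted by Omicron) and count the minimum state changes it requires (Fitch parsimony):
I: 2; II: 2; III: 1.
Total tree length = 5.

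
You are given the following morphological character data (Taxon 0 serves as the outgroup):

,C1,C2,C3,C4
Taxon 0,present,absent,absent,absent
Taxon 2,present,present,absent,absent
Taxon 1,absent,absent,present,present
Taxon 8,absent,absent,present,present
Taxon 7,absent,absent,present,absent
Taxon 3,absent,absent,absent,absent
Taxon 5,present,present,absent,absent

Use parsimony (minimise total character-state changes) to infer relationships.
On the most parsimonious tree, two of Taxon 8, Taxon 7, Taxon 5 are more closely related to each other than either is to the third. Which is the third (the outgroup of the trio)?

Taxon 5

Character polarity is set by the outgroup: the derived state is whichever differs from the outgroup's state, so for C1 the derived state is 'absent', and for the remaining characters it is 'present'.
Only Taxon 1, Taxon 3, Taxon 7, and Taxon 8 show the derived state 'absent' for C1, supporting them as a clade.
C2 (derived state 'present') is shared by Taxon 2 and Taxon 5 — a synapomorphy uniting that clade.
C3: derived state 'present' in Taxon 1, Taxon 7, and Taxon 8 only — synapomorphy for {Taxon 1, Taxon 7, Taxon 8}.
C4 (derived state 'present') is shared by Taxon 1 and Taxon 8 — a synapomorphy uniting that clade.
Most parsimonious ingroup topology: ((Taxon 2,Taxon 5),(((Taxon 1,Taxon 8),Taxon 7),Taxon 3)).
Taxon 8 and Taxon 7 share a more recent common ancestor with each other than either does with Taxon 5, so Taxon 5 is the least closely related of the three.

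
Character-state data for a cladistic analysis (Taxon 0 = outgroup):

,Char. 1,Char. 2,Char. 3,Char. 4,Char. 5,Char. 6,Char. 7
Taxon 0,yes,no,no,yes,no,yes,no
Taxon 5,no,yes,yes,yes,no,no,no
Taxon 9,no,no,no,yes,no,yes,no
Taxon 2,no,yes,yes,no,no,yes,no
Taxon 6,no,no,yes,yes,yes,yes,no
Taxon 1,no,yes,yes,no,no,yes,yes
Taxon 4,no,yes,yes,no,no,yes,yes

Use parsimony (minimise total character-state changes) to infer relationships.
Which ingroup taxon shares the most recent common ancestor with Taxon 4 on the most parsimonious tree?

Character polarity is set by the outgroup: the derived state is whichever differs from the outgroup's state, so for Char. 1, Char. 4, Char. 6 the derived state is 'no', and for the remaining characters it is 'yes'.
Char. 1 (derived state 'no') is shared by all ingroup taxa — unites the whole ingroup.
Char. 2 (derived state 'yes') is shared by Taxon 1, Taxon 2, Taxon 4, and Taxon 5 — a synapomorphy uniting that clade.
Only Taxon 1, Taxon 2, Taxon 4, Taxon 5, and Taxon 6 show the derived state 'yes' for Char. 3, supporting them as a clade.
Only Taxon 1, Taxon 2, and Taxon 4 show the derived state 'no' for Char. 4, supporting them as a clade.
Char. 5 (derived state 'yes') is unique to Taxon 6 (autapomorphy; uninformative for grouping).
Char. 6 (derived state 'no') is unique to Taxon 5 (autapomorphy; uninformative for grouping).
Char. 7: derived state 'yes' in Taxon 1 and Taxon 4 only — synapomorphy for {Taxon 1, Taxon 4}.
Most parsimonious ingroup topology: (((Taxon 5,(Taxon 2,(Taxon 1,Taxon 4))),Taxon 6),Taxon 9).
Taxon 4 and Taxon 1 form a cherry on this tree, so they are sister taxa.

Taxon 1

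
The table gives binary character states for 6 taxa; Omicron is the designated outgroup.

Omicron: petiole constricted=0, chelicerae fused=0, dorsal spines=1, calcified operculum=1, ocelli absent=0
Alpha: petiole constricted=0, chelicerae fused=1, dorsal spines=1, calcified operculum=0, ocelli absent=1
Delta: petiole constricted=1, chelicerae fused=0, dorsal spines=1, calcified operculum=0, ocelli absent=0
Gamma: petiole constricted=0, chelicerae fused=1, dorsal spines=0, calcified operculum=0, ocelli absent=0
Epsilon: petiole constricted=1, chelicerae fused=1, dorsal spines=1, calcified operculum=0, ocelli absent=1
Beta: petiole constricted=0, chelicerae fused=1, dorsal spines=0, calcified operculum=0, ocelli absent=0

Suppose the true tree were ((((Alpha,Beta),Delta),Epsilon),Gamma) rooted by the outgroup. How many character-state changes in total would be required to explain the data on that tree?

9

Map each character onto ((((Alpha,Beta),Delta),Epsilon),Gamma) (rooted by Omicron) and count the minimum state changes it requires (Fitch parsimony):
petiole constricted: 2; chelicerae fused: 2; dorsal spines: 2; calcified operculum: 1; ocelli absent: 2.
Total tree length = 9.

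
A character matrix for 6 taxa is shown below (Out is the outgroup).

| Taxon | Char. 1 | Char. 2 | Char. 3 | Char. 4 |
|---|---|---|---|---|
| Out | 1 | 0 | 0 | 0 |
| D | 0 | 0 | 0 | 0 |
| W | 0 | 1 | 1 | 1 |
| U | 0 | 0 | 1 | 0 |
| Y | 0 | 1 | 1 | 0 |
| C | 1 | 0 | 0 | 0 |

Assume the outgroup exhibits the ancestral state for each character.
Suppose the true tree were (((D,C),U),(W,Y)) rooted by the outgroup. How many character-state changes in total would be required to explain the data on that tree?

Map each character onto (((D,C),U),(W,Y)) (rooted by Out) and count the minimum state changes it requires (Fitch parsimony):
Char. 1: 2; Char. 2: 1; Char. 3: 2; Char. 4: 1.
Total tree length = 6.

6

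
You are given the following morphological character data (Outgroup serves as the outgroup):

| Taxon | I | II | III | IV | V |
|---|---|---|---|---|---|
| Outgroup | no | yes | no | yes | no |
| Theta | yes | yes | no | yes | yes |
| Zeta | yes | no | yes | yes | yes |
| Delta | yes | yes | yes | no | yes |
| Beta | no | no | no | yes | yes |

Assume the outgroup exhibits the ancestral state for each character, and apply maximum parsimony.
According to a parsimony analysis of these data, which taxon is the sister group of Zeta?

Delta

Character polarity is set by the outgroup: the derived state is whichever differs from the outgroup's state, so for II, IV the derived state is 'no', and for the remaining characters it is 'yes'.
I: derived state 'yes' in Delta, Theta, and Zeta only — synapomorphy for {Delta, Theta, Zeta}.
II (state 'no') occurs in Beta and Zeta but conflicts with the nesting implied by the other characters — most parsimoniously interpreted as homoplasy.
Only Delta and Zeta show the derived state 'yes' for III, supporting them as a clade.
IV: derived state 'no' in Delta only — an autapomorphy, so it tells us nothing about relationships among taxa.
V (derived state 'yes') is shared by all ingroup taxa — unites the whole ingroup.
Most parsimonious ingroup topology: ((Theta,(Zeta,Delta)),Beta).
Zeta and Delta form a cherry on this tree, so they are sister taxa.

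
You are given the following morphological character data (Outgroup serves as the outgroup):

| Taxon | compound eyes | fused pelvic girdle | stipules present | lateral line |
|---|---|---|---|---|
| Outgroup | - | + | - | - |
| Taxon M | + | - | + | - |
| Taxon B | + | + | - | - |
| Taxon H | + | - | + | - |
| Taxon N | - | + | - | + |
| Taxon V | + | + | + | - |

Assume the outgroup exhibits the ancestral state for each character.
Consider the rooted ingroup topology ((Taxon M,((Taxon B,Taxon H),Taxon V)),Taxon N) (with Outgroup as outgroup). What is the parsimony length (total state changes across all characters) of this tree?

6

Map each character onto ((Taxon M,((Taxon B,Taxon H),Taxon V)),Taxon N) (rooted by Outgroup) and count the minimum state changes it requires (Fitch parsimony):
compound eyes: 1; fused pelvic girdle: 2; stipules present: 2; lateral line: 1.
Total tree length = 6.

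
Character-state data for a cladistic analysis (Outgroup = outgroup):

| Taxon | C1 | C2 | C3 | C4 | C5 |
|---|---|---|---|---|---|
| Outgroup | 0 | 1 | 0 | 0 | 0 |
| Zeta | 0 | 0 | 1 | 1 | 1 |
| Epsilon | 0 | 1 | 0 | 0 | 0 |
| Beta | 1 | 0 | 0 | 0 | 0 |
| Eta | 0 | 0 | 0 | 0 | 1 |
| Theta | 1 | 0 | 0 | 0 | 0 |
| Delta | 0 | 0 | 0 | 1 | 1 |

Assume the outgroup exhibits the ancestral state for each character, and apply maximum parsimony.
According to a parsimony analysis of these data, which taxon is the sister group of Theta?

Character polarity is set by the outgroup: the derived state is whichever differs from the outgroup's state, so for C2 the derived state is '0', and for the remaining characters it is '1'.
C1 (derived state '1') is shared by Beta and Theta — a synapomorphy uniting that clade.
C2 (derived state '0') is shared by Beta, Delta, Eta, Theta, and Zeta — a synapomorphy uniting that clade.
C3: derived state '1' in Zeta only — an autapomorphy, so it tells us nothing about relationships among taxa.
C4 (derived state '1') is shared by Delta and Zeta — a synapomorphy uniting that clade.
C5: derived state '1' in Delta, Eta, and Zeta only — synapomorphy for {Delta, Eta, Zeta}.
Most parsimonious ingroup topology: ((((Zeta,Delta),Eta),(Beta,Theta)),Epsilon).
Theta and Beta form a cherry on this tree, so they are sister taxa.

Beta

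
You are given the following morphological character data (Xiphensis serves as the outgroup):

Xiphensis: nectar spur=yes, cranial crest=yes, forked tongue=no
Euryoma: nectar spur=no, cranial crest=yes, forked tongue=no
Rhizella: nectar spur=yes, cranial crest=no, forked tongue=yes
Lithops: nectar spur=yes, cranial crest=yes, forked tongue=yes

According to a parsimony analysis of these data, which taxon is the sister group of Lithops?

Character polarity is set by the outgroup: the derived state is whichever differs from the outgroup's state, so for nectar spur, cranial crest the derived state is 'no', and for the remaining characters it is 'yes'.
nectar spur: derived state 'no' in Euryoma only — an autapomorphy, so it tells us nothing about relationships among taxa.
cranial crest (derived state 'no') is unique to Rhizella (autapomorphy; uninformative for grouping).
Only Lithops and Rhizella show the derived state 'yes' for forked tongue, supporting them as a clade.
Most parsimonious ingroup topology: (Euryoma,(Rhizella,Lithops)).
Lithops and Rhizella form a cherry on this tree, so they are sister taxa.

Rhizella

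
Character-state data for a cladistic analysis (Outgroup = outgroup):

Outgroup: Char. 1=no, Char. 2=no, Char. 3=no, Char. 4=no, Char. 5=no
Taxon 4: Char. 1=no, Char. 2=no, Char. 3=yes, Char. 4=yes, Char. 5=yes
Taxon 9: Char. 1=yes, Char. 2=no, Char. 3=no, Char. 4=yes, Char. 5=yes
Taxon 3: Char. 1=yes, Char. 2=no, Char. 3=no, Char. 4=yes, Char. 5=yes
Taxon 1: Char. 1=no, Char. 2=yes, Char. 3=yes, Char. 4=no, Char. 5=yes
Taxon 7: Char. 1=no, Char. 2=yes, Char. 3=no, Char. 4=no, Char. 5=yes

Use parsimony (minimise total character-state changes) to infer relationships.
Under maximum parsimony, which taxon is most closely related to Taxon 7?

The outgroup has state 'no' for every character, so 'yes' is the derived state throughout.
Char. 1: derived state 'yes' in Taxon 3 and Taxon 9 only — synapomorphy for {Taxon 3, Taxon 9}.
Char. 2 (derived state 'yes') is shared by Taxon 1 and Taxon 7 — a synapomorphy uniting that clade.
Char. 3 groups Taxon 1 and Taxon 4, which is incompatible with the clades supported by the remaining characters; treating it as convergent (homoplasy) costs fewer steps than any alternative tree.
Char. 4 (derived state 'yes') is shared by Taxon 3, Taxon 4, and Taxon 9 — a synapomorphy uniting that clade.
Char. 5 (derived state 'yes') is shared by all ingroup taxa — unites the whole ingroup.
Most parsimonious ingroup topology: ((Taxon 4,(Taxon 3,Taxon 9)),(Taxon 1,Taxon 7)).
Taxon 7 and Taxon 1 form a cherry on this tree, so they are sister taxa.

Taxon 1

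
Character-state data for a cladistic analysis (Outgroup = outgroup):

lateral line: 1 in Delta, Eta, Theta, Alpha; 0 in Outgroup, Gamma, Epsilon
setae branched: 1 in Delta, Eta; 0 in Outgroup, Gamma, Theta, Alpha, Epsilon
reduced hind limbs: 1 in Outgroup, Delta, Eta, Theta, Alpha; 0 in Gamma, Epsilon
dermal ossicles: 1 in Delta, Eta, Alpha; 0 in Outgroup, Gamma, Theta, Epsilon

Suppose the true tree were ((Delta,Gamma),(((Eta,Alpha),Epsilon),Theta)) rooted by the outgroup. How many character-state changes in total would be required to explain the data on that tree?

9

Map each character onto ((Delta,Gamma),(((Eta,Alpha),Epsilon),Theta)) (rooted by Outgroup) and count the minimum state changes it requires (Fitch parsimony):
lateral line: 3; setae branched: 2; reduced hind limbs: 2; dermal ossicles: 2.
Total tree length = 9.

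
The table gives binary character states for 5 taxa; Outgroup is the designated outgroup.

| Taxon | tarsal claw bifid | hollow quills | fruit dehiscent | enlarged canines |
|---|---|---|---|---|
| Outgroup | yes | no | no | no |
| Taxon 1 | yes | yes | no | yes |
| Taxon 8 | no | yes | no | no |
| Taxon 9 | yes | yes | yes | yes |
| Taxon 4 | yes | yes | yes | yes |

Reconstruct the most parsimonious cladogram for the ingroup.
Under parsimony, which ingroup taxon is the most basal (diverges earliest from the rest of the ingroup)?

Taxon 8

Character polarity is set by the outgroup: the derived state is whichever differs from the outgroup's state, so for tarsal claw bifid the derived state is 'no', and for the remaining characters it is 'yes'.
tarsal claw bifid: derived state 'no' in Taxon 8 only — an autapomorphy, so it tells us nothing about relationships among taxa.
hollow quills (derived state 'yes') is shared by all ingroup taxa — unites the whole ingroup.
fruit dehiscent (derived state 'yes') is shared by Taxon 4 and Taxon 9 — a synapomorphy uniting that clade.
enlarged canines: derived state 'yes' in Taxon 1, Taxon 4, and Taxon 9 only — synapomorphy for {Taxon 1, Taxon 4, Taxon 9}.
Most parsimonious ingroup topology: ((Taxon 1,(Taxon 9,Taxon 4)),Taxon 8).
Taxon 8 is sister to the clade containing all other ingroup taxa, so it is the earliest-diverging (most basal) ingroup lineage.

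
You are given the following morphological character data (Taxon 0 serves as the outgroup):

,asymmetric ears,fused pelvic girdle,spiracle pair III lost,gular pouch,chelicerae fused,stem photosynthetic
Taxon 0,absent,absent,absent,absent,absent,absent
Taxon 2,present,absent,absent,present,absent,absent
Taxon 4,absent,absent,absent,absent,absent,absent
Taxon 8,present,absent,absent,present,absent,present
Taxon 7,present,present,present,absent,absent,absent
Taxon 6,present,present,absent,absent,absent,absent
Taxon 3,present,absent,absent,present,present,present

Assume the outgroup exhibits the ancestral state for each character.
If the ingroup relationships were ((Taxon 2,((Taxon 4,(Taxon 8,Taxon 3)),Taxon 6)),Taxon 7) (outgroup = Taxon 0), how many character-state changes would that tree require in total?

Map each character onto ((Taxon 2,((Taxon 4,(Taxon 8,Taxon 3)),Taxon 6)),Taxon 7) (rooted by Taxon 0) and count the minimum state changes it requires (Fitch parsimony):
asymmetric ears: 2; fused pelvic girdle: 2; spiracle pair III lost: 1; gular pouch: 2; chelicerae fused: 1; stem photosynthetic: 1.
Total tree length = 9.

9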